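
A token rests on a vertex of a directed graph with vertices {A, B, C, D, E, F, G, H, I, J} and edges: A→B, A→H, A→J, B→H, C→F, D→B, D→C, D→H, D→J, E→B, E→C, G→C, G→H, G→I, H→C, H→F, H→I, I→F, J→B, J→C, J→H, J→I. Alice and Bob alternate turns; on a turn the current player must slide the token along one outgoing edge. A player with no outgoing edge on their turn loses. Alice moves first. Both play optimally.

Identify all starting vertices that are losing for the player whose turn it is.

Positions with no move are L. A position that does have a move is losing for the player to move precisely when every available move leads to a winning position for the opponent. Fill in the labels:
Every edge goes from a vertex to one that appears earlier in the order F, C, I, H, G, B, J, E, A, D, so processing vertices in that order labels each vertex after all of its successors.
F: no outgoing edge → L
C: reaches L-position F → W
I: reaches L-position F → W
H: reaches L-position F → W
G: only reaches H(W), I(W), C(W), all W → L
B: only reaches H(W), which is W → L
J: reaches L-position B → W
E: reaches L-position B → W
A: reaches L-position B → W
D: reaches L-position B → W
Reading off the rows marked L gives the requested list; there are 3 such vertices.

B, F, G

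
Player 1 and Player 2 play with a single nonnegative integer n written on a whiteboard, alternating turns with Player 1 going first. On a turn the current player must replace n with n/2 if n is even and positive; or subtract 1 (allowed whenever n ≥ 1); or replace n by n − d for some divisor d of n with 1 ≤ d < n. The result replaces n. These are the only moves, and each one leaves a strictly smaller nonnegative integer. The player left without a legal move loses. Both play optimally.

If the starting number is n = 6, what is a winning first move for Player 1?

Positions with no move are L. A position that does have a move is losing for the player to move precisely when every available move leads to a winning position for the opponent. Fill in the labels:
n=0: no move → L
n=1: W (go to 0, an L position)
n=2: L (sole option 1(W) is W)
n=3: W (go to 2, an L position)
n=4: W (go to 2, an L position)
n=5: L (sole option 4(W) is W)
n=6: W (go to 5, an L position)
From 6, the L positions reachable in one move are: 5.

Move to 5.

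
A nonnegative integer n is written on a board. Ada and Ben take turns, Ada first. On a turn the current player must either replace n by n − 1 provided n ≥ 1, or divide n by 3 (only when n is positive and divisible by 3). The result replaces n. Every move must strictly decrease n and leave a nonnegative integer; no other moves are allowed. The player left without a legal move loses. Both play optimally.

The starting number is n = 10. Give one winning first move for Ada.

Move to 9.

Label each position W (a win for the player to move) or L (a loss). A position with no legal move is L; any other position is W exactly when some move reaches an L, and L when every move reaches a W.
n=0: no move → L
n=1: can move to 0, which is L ⇒ W
n=2: the only move is to 1(W), a W ⇒ L
n=3: can move to 2, which is L ⇒ W
n=4: the only move is to 3(W), a W ⇒ L
n=5: can move to 4, which is L ⇒ W
n=6: can move to 2, which is L ⇒ W
n=7: the only move is to 6(W), a W ⇒ L
n=8: can move to 7, which is L ⇒ W
n=9: moves to 3(W), 8(W); every one is W ⇒ L
n=10: can move to 9, which is L ⇒ W
From 10, the L positions reachable in one move are: 9.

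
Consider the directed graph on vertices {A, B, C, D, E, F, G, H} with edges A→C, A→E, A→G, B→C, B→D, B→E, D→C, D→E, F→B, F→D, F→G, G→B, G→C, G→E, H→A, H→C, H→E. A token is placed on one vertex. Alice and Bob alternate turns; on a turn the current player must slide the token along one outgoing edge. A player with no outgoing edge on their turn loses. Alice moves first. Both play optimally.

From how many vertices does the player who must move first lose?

3

Classify positions by backward induction: terminal positions (no move available) are L. From any other position, the mover wins iff some move reaches an L.
Every edge goes from a vertex to one that appears earlier in the order C, E, D, B, G, F, A, H, so processing vertices in that order labels each vertex after all of its successors.
C: no outgoing edge → L
E: no outgoing edge → L
D: can move to E, which is L ⇒ W
B: can move to E, which is L ⇒ W
G: can move to E, which is L ⇒ W
F: moves to G(W), B(W), D(W); every one is W ⇒ L
A: can move to E, which is L ⇒ W
H: can move to E, which is L ⇒ W
The L vertices are C, E, F; that is 3 in all.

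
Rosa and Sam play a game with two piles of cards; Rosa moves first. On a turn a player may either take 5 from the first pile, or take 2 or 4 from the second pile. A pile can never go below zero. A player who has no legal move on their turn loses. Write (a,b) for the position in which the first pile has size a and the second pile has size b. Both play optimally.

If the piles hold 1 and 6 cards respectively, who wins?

Sam wins.

Work bottom-up. With no move the player to move loses. Otherwise the position is W if at least one move leads to an L position for the opponent, and L if every move leads to a W.
No move ever increases a pile, so every position that can arise here has a ≤ 1 and b ≤ 6; it is enough to label the cells with 0 ≤ a ≤ 1 and 0 ≤ b ≤ 6.
Every move lowers a or b (never raises either), so fill the grid row by row in increasing a, and left to right within a row: each cell's successors are then already labelled.
      b=0  b=1  b=2  b=3  b=4  b=5  b=6
a=0:    L    L    W    W    W    W    L
a=1:    L    L    W    W    W    W    L
Cells with no legal move (terminal, hence L): (0,0), (0,1), (1,0), (1,1).
The remaining L cells, each justified by listing all of its moves:
(0,6): L (options (0,4)(W), (0,2)(W) are all W)
(1,6): L (options (1,4)(W), (1,2)(W) are all W)
Every other cell has at least one move into one of the L cells above, so it is W.
The starting position (1,6) is L: whatever Rosa does, the opponent receives a W position.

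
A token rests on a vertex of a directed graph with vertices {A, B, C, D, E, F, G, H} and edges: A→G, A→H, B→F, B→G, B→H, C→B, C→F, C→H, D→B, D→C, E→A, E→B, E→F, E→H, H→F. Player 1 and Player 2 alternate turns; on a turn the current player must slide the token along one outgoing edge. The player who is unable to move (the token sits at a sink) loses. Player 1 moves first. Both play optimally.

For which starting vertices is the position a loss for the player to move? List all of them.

Classify positions by backward induction: terminal positions (no move available) are L. From any other position, the mover wins iff some move reaches an L.
Every edge goes from a vertex to one that appears earlier in the order G, F, H, A, B, E, C, D, so processing vertices in that order labels each vertex after all of its successors.
G: no outgoing edge → L
F: no outgoing edge → L
H: can move to F, which is L ⇒ W
A: can move to G, which is L ⇒ W
B: can move to F, which is L ⇒ W
E: can move to F, which is L ⇒ W
C: can move to F, which is L ⇒ W
D: moves to C(W), B(W); every one is W ⇒ L
The losing starting vertices are exactly the entries labelled L in this table (3 of them).

D, F, G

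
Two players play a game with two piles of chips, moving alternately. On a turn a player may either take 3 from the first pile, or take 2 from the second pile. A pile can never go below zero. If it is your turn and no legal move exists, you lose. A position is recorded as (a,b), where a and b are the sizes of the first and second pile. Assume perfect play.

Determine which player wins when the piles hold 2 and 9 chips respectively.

The second player wins.

Build the W/L table. Terminal = L. A non-terminal position is W if it has a move to some L; otherwise it is L.
No move ever increases a pile, so every position that can arise here has a ≤ 2 and b ≤ 9; it is enough to label the cells with 0 ≤ a ≤ 2 and 0 ≤ b ≤ 9.
Every move lowers a or b (never raises either), so fill the grid row by row in increasing a, and left to right within a row: each cell's successors are then already labelled.
      b=0  b=1  b=2  b=3  b=4  b=5  b=6  b=7  b=8  b=9
a=0:    L    L    W    W    L    L    W    W    L    L
a=1:    L    L    W    W    L    L    W    W    L    L
a=2:    L    L    W    W    L    L    W    W    L    L
Cells with no legal move (terminal, hence L): (0,0), (0,1), (1,0), (1,1), (2,0), (2,1).
The remaining L cells, each justified by listing all of its moves:
(0,4): L (sole option (0,2)(W) is W)
(0,5): L (sole option (0,3)(W) is W)
(0,8): L (sole option (0,6)(W) is W)
(0,9): L (sole option (0,7)(W) is W)
(1,4): L (sole option (1,2)(W) is W)
(1,5): L (sole option (1,3)(W) is W)
(1,8): L (sole option (1,6)(W) is W)
(1,9): L (sole option (1,7)(W) is W)
(2,4): L (sole option (2,2)(W) is W)
(2,5): L (sole option (2,3)(W) is W)
(2,8): L (sole option (2,6)(W) is W)
(2,9): L (sole option (2,7)(W) is W)
Every other cell has at least one move into one of the L cells above, so it is W.
Every move from (2,9) reaches a W position, so the mover loses.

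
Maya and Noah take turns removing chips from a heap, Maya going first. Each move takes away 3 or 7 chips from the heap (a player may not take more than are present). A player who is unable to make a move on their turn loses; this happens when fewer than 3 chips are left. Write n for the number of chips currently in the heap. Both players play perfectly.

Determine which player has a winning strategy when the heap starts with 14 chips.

Compute win/loss labels from the base case upward. A position with no move is L. Any other position is W if it can reach an L in one move, else L.
n=0: no move → L
n=1: no move → L
n=2: no move → L
n=3: →0(L), so W
n=4: →1(L), so W
n=5: →2(L), so W
n=6: →3(W) only, which is W, so L
n=7: →0(L), so W
n=8: →1(L), so W
n=9: →6(L), so W
n=10: →7(W), 3(W) — all W, so L
n=11: →8(W), 4(W) — all W, so L
n=12: →9(W), 5(W) — all W, so L
n=13: →10(L), so W
n=14: →11(L), so W
The starting position 14 is W: Maya should remove 3, leaving 11, handing over an L position.

Maya wins.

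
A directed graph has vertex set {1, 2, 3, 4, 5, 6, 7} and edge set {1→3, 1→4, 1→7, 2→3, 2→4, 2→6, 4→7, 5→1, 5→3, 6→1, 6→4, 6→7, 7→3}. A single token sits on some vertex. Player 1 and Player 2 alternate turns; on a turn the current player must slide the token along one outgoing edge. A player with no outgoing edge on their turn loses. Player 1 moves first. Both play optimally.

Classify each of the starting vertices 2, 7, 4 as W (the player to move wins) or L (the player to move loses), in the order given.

Compute win/loss labels from the base case upward. A position with no move is L. Any other position is W if it can reach an L in one move, else L.
Every edge goes from a vertex to one that appears earlier in the order 3, 7, 4, 1, 6, 2, 5, so processing vertices in that order labels each vertex after all of its successors.
3: no outgoing edge → L
7: →3(L), so W
4: →7(W) only, which is W, so L
1: →4(L), so W
6: →4(L), so W
2: →4(L), so W
5: →3(L), so W

2: W, 7: W, 4: L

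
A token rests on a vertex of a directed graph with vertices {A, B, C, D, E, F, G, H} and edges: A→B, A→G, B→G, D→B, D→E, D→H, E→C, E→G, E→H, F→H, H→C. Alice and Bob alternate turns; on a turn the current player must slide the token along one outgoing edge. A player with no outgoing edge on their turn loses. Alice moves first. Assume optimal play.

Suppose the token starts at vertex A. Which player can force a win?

Work bottom-up. With no move the player to move loses. Otherwise the position is W if at least one move leads to an L position for the opponent, and L if every move leads to a W.
Every edge goes from a vertex to one that appears earlier in the order C, G, H, E, B, D, F, A, so processing vertices in that order labels each vertex after all of its successors.
C: no outgoing edge → L
G: no outgoing edge → L
H: W (go to C, an L position)
E: W (go to G, an L position)
B: W (go to G, an L position)
D: L (options B(W), E(W), H(W) are all W)
F: L (sole option H(W) is W)
A: W (go to G, an L position)
From A Alice can move to G, reaching an L position.

Alice wins.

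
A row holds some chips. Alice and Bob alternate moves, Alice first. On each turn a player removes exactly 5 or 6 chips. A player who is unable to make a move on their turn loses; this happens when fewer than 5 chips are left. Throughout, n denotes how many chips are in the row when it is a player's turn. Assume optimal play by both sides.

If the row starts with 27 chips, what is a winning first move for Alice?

Remove 5, leaving 22.

Label each position W (a win for the player to move) or L (a loss). A position with no legal move is L; any other position is W exactly when some move reaches an L, and L when every move reaches a W.
n=0: no move → L
n=1: no move → L
n=2: no move → L
n=3: no move → L
n=4: no move → L
n=5: →0(L), so W
n=6: →1(L), so W
n=7: →2(L), so W
n=8: →3(L), so W
n=9: →4(L), so W
n=10: →4(L), so W
n=11: →6(W), 5(W) — all W, so L
n=12: →7(W), 6(W) — all W, so L
n=13: →8(W), 7(W) — all W, so L
n=14: →9(W), 8(W) — all W, so L
n=15: →10(W), 9(W) — all W, so L
n=16: →11(L), so W
n=17: →12(L), so W
n=18: →13(L), so W
n=19: →14(L), so W
n=20: →15(L), so W
n=21: →15(L), so W
n=22: →17(W), 16(W) — all W, so L
n=23: →18(W), 17(W) — all W, so L
n=24: →19(W), 18(W) — all W, so L
n=25: →20(W), 19(W) — all W, so L
n=26: →21(W), 20(W) — all W, so L
n=27: →22(L), so W
From 27, the L positions reachable in one move are: 22.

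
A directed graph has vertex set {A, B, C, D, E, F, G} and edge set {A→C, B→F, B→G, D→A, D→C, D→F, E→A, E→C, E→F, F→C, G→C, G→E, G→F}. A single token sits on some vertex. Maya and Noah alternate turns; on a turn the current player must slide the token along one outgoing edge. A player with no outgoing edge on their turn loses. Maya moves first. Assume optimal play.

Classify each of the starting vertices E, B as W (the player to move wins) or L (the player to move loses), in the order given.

Positions with no move are L. A position that does have a move is losing for the player to move precisely when every available move leads to a winning position for the opponent. Fill in the labels:
Every edge goes from a vertex to one that appears earlier in the order C, F, A, D, E, G, B, so processing vertices in that order labels each vertex after all of its successors.
C: no outgoing edge → L
F: reaches L-position C → W
A: reaches L-position C → W
D: reaches L-position C → W
E: reaches L-position C → W
G: reaches L-position C → W
B: only reaches G(W), F(W), all W → L

E: W, B: L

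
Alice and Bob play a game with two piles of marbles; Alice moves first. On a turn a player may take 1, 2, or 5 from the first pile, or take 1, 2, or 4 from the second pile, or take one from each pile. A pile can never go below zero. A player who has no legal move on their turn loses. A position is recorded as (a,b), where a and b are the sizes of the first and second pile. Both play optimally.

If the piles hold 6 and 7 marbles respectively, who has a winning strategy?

Work bottom-up. With no move the player to move loses. Otherwise the position is W if at least one move leads to an L position for the opponent, and L if every move leads to a W.
No move ever increases a pile, so every position that can arise here has a ≤ 6 and b ≤ 7; it is enough to label the cells with 0 ≤ a ≤ 6 and 0 ≤ b ≤ 7.
Every move lowers a or b (never raises either), so fill the grid row by row in increasing a, and left to right within a row: each cell's successors are then already labelled.
      b=0  b=1  b=2  b=3  b=4  b=5  b=6  b=7
a=0:    L    W    W    L    W    W    L    W
a=1:    W    W    L    W    W    L    W    W
a=2:    W    L    W    W    L    W    W    L
a=3:    L    W    W    L    W    W    L    W
a=4:    W    W    L    W    W    L    W    W
a=5:    W    L    W    W    L    W    W    L
a=6:    L    W    W    L    W    W    L    W
Cells with no legal move (terminal, hence L): (0,0).
The remaining L cells, each justified by listing all of its moves:
(0,3): →(0,2)(W), (0,1)(W) — all W, so L
(0,6): →(0,5)(W), (0,4)(W), (0,2)(W) — all W, so L
(1,2): →(0,2)(W), (1,1)(W), (1,0)(W), (0,1)(W) — all W, so L
(1,5): →(0,5)(W), (1,4)(W), (1,3)(W), (1,1)(W), (0,4)(W) — all W, so L
(2,1): →(1,1)(W), (0,1)(W), (2,0)(W), (1,0)(W) — all W, so L
(2,4): →(1,4)(W), (0,4)(W), (2,3)(W), (2,2)(W), (2,0)(W), (1,3)(W) — all W, so L
(2,7): →(1,7)(W), (0,7)(W), (2,6)(W), (2,5)(W), (2,3)(W), (1,6)(W) — all W, so L
(3,0): →(2,0)(W), (1,0)(W) — all W, so L
(3,3): →(2,3)(W), (1,3)(W), (3,2)(W), (3,1)(W), (2,2)(W) — all W, so L
(3,6): →(2,6)(W), (1,6)(W), (3,5)(W), (3,4)(W), (3,2)(W), (2,5)(W) — all W, so L
(4,2): →(3,2)(W), (2,2)(W), (4,1)(W), (4,0)(W), (3,1)(W) — all W, so L
(4,5): →(3,5)(W), (2,5)(W), (4,4)(W), (4,3)(W), (4,1)(W), (3,4)(W) — all W, so L
(5,1): →(4,1)(W), (3,1)(W), (0,1)(W), (5,0)(W), (4,0)(W) — all W, so L
(5,4): →(4,4)(W), (3,4)(W), (0,4)(W), (5,3)(W), (5,2)(W), (5,0)(W), (4,3)(W) — all W, so L
(5,7): →(4,7)(W), (3,7)(W), (0,7)(W), (5,6)(W), (5,5)(W), (5,3)(W), (4,6)(W) — all W, so L
(6,0): →(5,0)(W), (4,0)(W), (1,0)(W) — all W, so L
(6,3): →(5,3)(W), (4,3)(W), (1,3)(W), (6,2)(W), (6,1)(W), (5,2)(W) — all W, so L
(6,6): →(5,6)(W), (4,6)(W), (1,6)(W), (6,5)(W), (6,4)(W), (6,2)(W), (5,5)(W) — all W, so L
Every other cell has at least one move into one of the L cells above, so it is W.
The starting position (6,7) is W: Alice should move to (5,7), handing over an L position.

Alice wins.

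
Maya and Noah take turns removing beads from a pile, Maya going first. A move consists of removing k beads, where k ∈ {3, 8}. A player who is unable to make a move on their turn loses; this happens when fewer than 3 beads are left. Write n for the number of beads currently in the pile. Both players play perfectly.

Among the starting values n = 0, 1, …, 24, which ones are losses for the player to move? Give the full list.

Compute win/loss labels from the base case upward. A position with no move is L. Any other position is W if it can reach an L in one move, else L.
n=0: no move → L
n=1: no move → L
n=2: no move → L
n=3: can move to 0, which is L ⇒ W
n=4: can move to 1, which is L ⇒ W
n=5: can move to 2, which is L ⇒ W
n=6: the only move is to 3(W), a W ⇒ L
n=7: the only move is to 4(W), a W ⇒ L
n=8: can move to 0, which is L ⇒ W
n=9: can move to 6, which is L ⇒ W
n=10: can move to 7, which is L ⇒ W
n=11: moves to 8(W), 3(W); every one is W ⇒ L
n=12: moves to 9(W), 4(W); every one is W ⇒ L
n=13: moves to 10(W), 5(W); every one is W ⇒ L
n=14: can move to 11, which is L ⇒ W
n=15: can move to 12, which is L ⇒ W
n=16: can move to 13, which is L ⇒ W
n=17: moves to 14(W), 9(W); every one is W ⇒ L
n=18: moves to 15(W), 10(W); every one is W ⇒ L
n=19: can move to 11, which is L ⇒ W
n=20: can move to 17, which is L ⇒ W
n=21: can move to 18, which is L ⇒ W
n=22: moves to 19(W), 14(W); every one is W ⇒ L
n=23: moves to 20(W), 15(W); every one is W ⇒ L
n=24: moves to 21(W), 16(W); every one is W ⇒ L
Reading off the rows marked L gives the requested list; there are 13 such values of n.

0, 1, 2, 6, 7, 11, 12, 13, 17, 18, 22, 23, 24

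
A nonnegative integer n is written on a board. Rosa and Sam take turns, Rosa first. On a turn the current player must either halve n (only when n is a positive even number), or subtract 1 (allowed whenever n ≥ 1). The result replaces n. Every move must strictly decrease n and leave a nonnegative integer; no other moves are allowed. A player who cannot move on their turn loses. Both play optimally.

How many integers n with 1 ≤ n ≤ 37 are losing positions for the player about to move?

Compute win/loss labels from the base case upward. A position with no move is L. Any other position is W if it can reach an L in one move, else L.
n=0: no move → L
n=1: can move to 0, which is L ⇒ W
n=2: the only move is to 1(W), a W ⇒ L
n=3: can move to 2, which is L ⇒ W
n=4: can move to 2, which is L ⇒ W
n=5: the only move is to 4(W), a W ⇒ L
n=6: can move to 5, which is L ⇒ W
n=7: the only move is to 6(W), a W ⇒ L
n=8: can move to 7, which is L ⇒ W
n=9: the only move is to 8(W), a W ⇒ L
n=10: can move to 5, which is L ⇒ W
n=11: the only move is to 10(W), a W ⇒ L
n=12: can move to 11, which is L ⇒ W
n=13: the only move is to 12(W), a W ⇒ L
n=14: can move to 7, which is L ⇒ W
n=15: the only move is to 14(W), a W ⇒ L
n=16: can move to 15, which is L ⇒ W
n=17: the only move is to 16(W), a W ⇒ L
n=18: can move to 9, which is L ⇒ W
n=19: the only move is to 18(W), a W ⇒ L
n=20: can move to 19, which is L ⇒ W
n=21: the only move is to 20(W), a W ⇒ L
n=22: can move to 11, which is L ⇒ W
n=23: the only move is to 22(W), a W ⇒ L
n=24: can move to 23, which is L ⇒ W
n=25: the only move is to 24(W), a W ⇒ L
n=26: can move to 13, which is L ⇒ W
n=27: the only move is to 26(W), a W ⇒ L
n=28: can move to 27, which is L ⇒ W
n=29: the only move is to 28(W), a W ⇒ L
n=30: can move to 15, which is L ⇒ W
n=31: the only move is to 30(W), a W ⇒ L
n=32: can move to 31, which is L ⇒ W
n=33: the only move is to 32(W), a W ⇒ L
n=34: can move to 17, which is L ⇒ W
n=35: the only move is to 34(W), a W ⇒ L
n=36: can move to 35, which is L ⇒ W
n=37: the only move is to 36(W), a W ⇒ L
L entries with 1 ≤ n ≤ 37 (n=0 is outside the asked range and is not counted): n = 2, 5, 7, 9, 11, 13, 15, 17, 19, 21, 23, 25, 27, 29, 31, 33, 35, 37; that makes 18.

18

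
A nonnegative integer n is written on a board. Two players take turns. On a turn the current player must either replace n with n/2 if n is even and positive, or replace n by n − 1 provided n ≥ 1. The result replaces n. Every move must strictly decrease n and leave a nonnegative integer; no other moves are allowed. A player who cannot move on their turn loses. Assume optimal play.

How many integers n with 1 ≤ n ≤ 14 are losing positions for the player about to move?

6

Build the W/L table. Terminal = L. A non-terminal position is W if it has a move to some L; otherwise it is L.
n=0: no move → L
n=1: reaches L-position 0 → W
n=2: only reaches 1(W), which is W → L
n=3: reaches L-position 2 → W
n=4: reaches L-position 2 → W
n=5: only reaches 4(W), which is W → L
n=6: reaches L-position 5 → W
n=7: only reaches 6(W), which is W → L
n=8: reaches L-position 7 → W
n=9: only reaches 8(W), which is W → L
n=10: reaches L-position 5 → W
n=11: only reaches 10(W), which is W → L
n=12: reaches L-position 11 → W
n=13: only reaches 12(W), which is W → L
n=14: reaches L-position 7 → W
L entries with 1 ≤ n ≤ 14 (n=0 is outside the asked range and is not counted): n = 2, 5, 7, 9, 11, 13; that makes 6.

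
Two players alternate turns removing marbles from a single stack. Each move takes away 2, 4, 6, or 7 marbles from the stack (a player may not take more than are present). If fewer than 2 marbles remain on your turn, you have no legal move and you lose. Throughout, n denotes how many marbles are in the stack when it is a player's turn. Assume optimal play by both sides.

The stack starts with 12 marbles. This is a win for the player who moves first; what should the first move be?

Remove 2, leaving 10.

Positions with no move are L. A position that does have a move is losing for the player to move precisely when every available move leads to a winning position for the opponent. Fill in the labels:
n=0: no move → L
n=1: no move → L
n=2: W (go to 0, an L position)
n=3: W (go to 1, an L position)
n=4: W (go to 0, an L position)
n=5: W (go to 1, an L position)
n=6: W (go to 0, an L position)
n=7: W (go to 1, an L position)
n=8: W (go to 1, an L position)
n=9: L (options 7(W), 5(W), 3(W), 2(W) are all W)
n=10: L (options 8(W), 6(W), 4(W), 3(W) are all W)
n=11: W (go to 9, an L position)
n=12: W (go to 10, an L position)
From 12, the L positions reachable in one move are: 10.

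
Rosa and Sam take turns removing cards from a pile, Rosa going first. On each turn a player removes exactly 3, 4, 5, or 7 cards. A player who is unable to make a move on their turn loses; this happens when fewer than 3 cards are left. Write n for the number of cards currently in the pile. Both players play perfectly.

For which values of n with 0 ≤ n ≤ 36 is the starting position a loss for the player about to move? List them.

0, 1, 2, 10, 11, 12, 20, 21, 22, 30, 31, 32

Label each position W (a win for the player to move) or L (a loss). A position with no legal move is L; any other position is W exactly when some move reaches an L, and L when every move reaches a W.
n=0: no move → L
n=1: no move → L
n=2: no move → L
n=3: →0(L), so W
n=4: →1(L), so W
n=5: →2(L), so W
n=6: →2(L), so W
n=7: →2(L), so W
n=8: →1(L), so W
n=9: →2(L), so W
n=10: →7(W), 6(W), 5(W), 3(W) — all W, so L
n=11: →8(W), 7(W), 6(W), 4(W) — all W, so L
n=12: →9(W), 8(W), 7(W), 5(W) — all W, so L
n=13: →10(L), so W
n=14: →11(L), so W
n=15: →12(L), so W
n=16: →12(L), so W
n=17: →12(L), so W
n=18: →11(L), so W
n=19: →12(L), so W
n=20: →17(W), 16(W), 15(W), 13(W) — all W, so L
n=21: →18(W), 17(W), 16(W), 14(W) — all W, so L
n=22: →19(W), 18(W), 17(W), 15(W) — all W, so L
n=23: →20(L), so W
n=24: →21(L), so W
n=25: →22(L), so W
n=26: →22(L), so W
n=27: →22(L), so W
n=28: →21(L), so W
n=29: →22(L), so W
n=30: →27(W), 26(W), 25(W), 23(W) — all W, so L
n=31: →28(W), 27(W), 26(W), 24(W) — all W, so L
n=32: →29(W), 28(W), 27(W), 25(W) — all W, so L
n=33: →30(L), so W
n=34: →31(L), so W
n=35: →32(L), so W
n=36: →32(L), so W
Reading off the rows marked L gives the requested list; there are 12 such values of n.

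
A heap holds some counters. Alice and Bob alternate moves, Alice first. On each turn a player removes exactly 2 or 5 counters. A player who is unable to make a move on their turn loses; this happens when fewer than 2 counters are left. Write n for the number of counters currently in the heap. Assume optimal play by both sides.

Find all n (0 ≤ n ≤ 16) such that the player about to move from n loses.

0, 1, 4, 7, 8, 11, 14, 15

Work bottom-up. With no move the player to move loses. Otherwise the position is W if at least one move leads to an L position for the opponent, and L if every move leads to a W.
n=0: no move → L
n=1: no move → L
n=2: can move to 0, which is L ⇒ W
n=3: can move to 1, which is L ⇒ W
n=4: the only move is to 2(W), a W ⇒ L
n=5: can move to 0, which is L ⇒ W
n=6: can move to 4, which is L ⇒ W
n=7: moves to 5(W), 2(W); every one is W ⇒ L
n=8: moves to 6(W), 3(W); every one is W ⇒ L
n=9: can move to 7, which is L ⇒ W
n=10: can move to 8, which is L ⇒ W
n=11: moves to 9(W), 6(W); every one is W ⇒ L
n=12: can move to 7, which is L ⇒ W
n=13: can move to 11, which is L ⇒ W
n=14: moves to 12(W), 9(W); every one is W ⇒ L
n=15: moves to 13(W), 10(W); every one is W ⇒ L
n=16: can move to 14, which is L ⇒ W
Reading off the rows marked L gives the requested list; there are 8 such values of n.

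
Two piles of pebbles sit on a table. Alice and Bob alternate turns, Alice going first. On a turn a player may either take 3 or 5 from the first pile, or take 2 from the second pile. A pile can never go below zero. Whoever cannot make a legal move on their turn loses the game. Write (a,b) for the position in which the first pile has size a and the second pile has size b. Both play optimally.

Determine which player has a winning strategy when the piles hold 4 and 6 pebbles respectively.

Classify positions by backward induction: terminal positions (no move available) are L. From any other position, the mover wins iff some move reaches an L.
No move ever increases a pile, so every position that can arise here has a ≤ 4 and b ≤ 6; it is enough to label the cells with 0 ≤ a ≤ 4 and 0 ≤ b ≤ 6.
Every move lowers a or b (never raises either), so fill the grid row by row in increasing a, and left to right within a row: each cell's successors are then already labelled.
      b=0  b=1  b=2  b=3  b=4  b=5  b=6
a=0:    L    L    W    W    L    L    W
a=1:    L    L    W    W    L    L    W
a=2:    L    L    W    W    L    L    W
a=3:    W    W    L    L    W    W    L
a=4:    W    W    L    L    W    W    L
Cells with no legal move (terminal, hence L): (0,0), (0,1), (1,0), (1,1), (2,0), (2,1).
The remaining L cells, each justified by listing all of its moves:
(0,4): →(0,2)(W) only, which is W, so L
(0,5): →(0,3)(W) only, which is W, so L
(1,4): →(1,2)(W) only, which is W, so L
(1,5): →(1,3)(W) only, which is W, so L
(2,4): →(2,2)(W) only, which is W, so L
(2,5): →(2,3)(W) only, which is W, so L
(3,2): →(0,2)(W), (3,0)(W) — all W, so L
(3,3): →(0,3)(W), (3,1)(W) — all W, so L
(3,6): →(0,6)(W), (3,4)(W) — all W, so L
(4,2): →(1,2)(W), (4,0)(W) — all W, so L
(4,3): →(1,3)(W), (4,1)(W) — all W, so L
(4,6): →(1,6)(W), (4,4)(W) — all W, so L
Every other cell has at least one move into one of the L cells above, so it is W.
The starting position (4,6) is L: whatever Alice does, the opponent receives a W position.

Bob wins.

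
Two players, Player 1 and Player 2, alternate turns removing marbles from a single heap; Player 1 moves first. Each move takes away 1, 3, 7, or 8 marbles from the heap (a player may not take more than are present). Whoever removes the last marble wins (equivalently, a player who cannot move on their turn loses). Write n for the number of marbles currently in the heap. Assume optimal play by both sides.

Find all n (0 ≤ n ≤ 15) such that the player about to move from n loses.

0, 2, 4, 6, 15

Label each position W (a win for the player to move) or L (a loss). A position with no legal move is L; any other position is W exactly when some move reaches an L, and L when every move reaches a W.
n=0: no move → L
n=1: reaches L-position 0 → W
n=2: only reaches 1(W), which is W → L
n=3: reaches L-position 2 → W
n=4: only reaches 3(W), 1(W), all W → L
n=5: reaches L-position 4 → W
n=6: only reaches 5(W), 3(W), all W → L
n=7: reaches L-position 6 → W
n=8: reaches L-position 0 → W
n=9: reaches L-position 6 → W
n=10: reaches L-position 2 → W
n=11: reaches L-position 4 → W
n=12: reaches L-position 4 → W
n=13: reaches L-position 6 → W
n=14: reaches L-position 6 → W
n=15: only reaches 14(W), 12(W), 8(W), 7(W), all W → L
The losing starting values of n are exactly the entries labelled L in this table (5 of them).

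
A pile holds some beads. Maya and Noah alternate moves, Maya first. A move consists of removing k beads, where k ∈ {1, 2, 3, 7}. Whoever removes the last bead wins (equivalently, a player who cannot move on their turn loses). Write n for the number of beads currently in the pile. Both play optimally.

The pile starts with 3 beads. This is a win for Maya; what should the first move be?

Work bottom-up. With no move the player to move loses. Otherwise the position is W if at least one move leads to an L position for the opponent, and L if every move leads to a W.
n=0: no move → L
n=1: →0(L), so W
n=2: →0(L), so W
n=3: →0(L), so W
From 3, the L positions reachable in one move are: 0.

Remove 3, leaving 0.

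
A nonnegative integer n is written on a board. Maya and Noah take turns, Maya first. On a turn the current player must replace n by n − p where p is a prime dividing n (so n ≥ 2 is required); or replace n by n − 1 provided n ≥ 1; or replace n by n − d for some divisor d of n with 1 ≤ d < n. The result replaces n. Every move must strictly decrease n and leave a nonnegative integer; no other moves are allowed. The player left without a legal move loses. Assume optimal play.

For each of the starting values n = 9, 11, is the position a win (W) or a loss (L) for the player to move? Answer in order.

Classify positions by backward induction: terminal positions (no move available) are L. From any other position, the mover wins iff some move reaches an L.
n=0: no move → L
n=1: W (go to 0, an L position)
n=2: W (go to 0, an L position)
n=3: W (go to 0, an L position)
n=4: L (options 2(W), 3(W) are all W)
n=5: W (go to 0, an L position)
n=6: W (go to 4, an L position)
n=7: W (go to 0, an L position)
n=8: W (go to 4, an L position)
n=9: L (options 6(W), 8(W) are all W)
n=10: W (go to 9, an L position)
n=11: W (go to 0, an L position)

9: L, 11: W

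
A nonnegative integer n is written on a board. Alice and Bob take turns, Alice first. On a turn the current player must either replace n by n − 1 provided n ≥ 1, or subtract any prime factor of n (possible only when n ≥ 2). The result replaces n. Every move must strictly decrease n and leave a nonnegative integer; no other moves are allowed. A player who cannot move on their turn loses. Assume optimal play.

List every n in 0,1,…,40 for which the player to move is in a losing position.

0, 4, 8, 12, 16, 20, 24, 28, 32, 36, 40

Label each position W (a win for the player to move) or L (a loss). A position with no legal move is L; any other position is W exactly when some move reaches an L, and L when every move reaches a W.
n=0: no move → L
n=1: →0(L), so W
n=2: →0(L), so W
n=3: →0(L), so W
n=4: →2(W), 3(W) — all W, so L
n=5: →0(L), so W
n=6: →4(L), so W
n=7: →0(L), so W
n=8: →6(W), 7(W) — all W, so L
n=9: →8(L), so W
n=10: →8(L), so W
n=11: →0(L), so W
n=12: →9(W), 10(W), 11(W) — all W, so L
n=13: →0(L), so W
n=14: →12(L), so W
n=15: →12(L), so W
n=16: →14(W), 15(W) — all W, so L
n=17: →0(L), so W
n=18: →16(L), so W
n=19: →0(L), so W
n=20: →15(W), 18(W), 19(W) — all W, so L
n=21: →20(L), so W
n=22: →20(L), so W
n=23: →0(L), so W
n=24: →21(W), 22(W), 23(W) — all W, so L
n=25: →20(L), so W
n=26: →24(L), so W
n=27: →24(L), so W
n=28: →21(W), 26(W), 27(W) — all W, so L
n=29: →0(L), so W
n=30: →28(L), so W
n=31: →0(L), so W
n=32: →30(W), 31(W) — all W, so L
n=33: →32(L), so W
n=34: →32(L), so W
n=35: →28(L), so W
n=36: →33(W), 34(W), 35(W) — all W, so L
n=37: →0(L), so W
n=38: →36(L), so W
n=39: →36(L), so W
n=40: →35(W), 38(W), 39(W) — all W, so L
The losing starting values of n are exactly the entries labelled L in this table (11 of them).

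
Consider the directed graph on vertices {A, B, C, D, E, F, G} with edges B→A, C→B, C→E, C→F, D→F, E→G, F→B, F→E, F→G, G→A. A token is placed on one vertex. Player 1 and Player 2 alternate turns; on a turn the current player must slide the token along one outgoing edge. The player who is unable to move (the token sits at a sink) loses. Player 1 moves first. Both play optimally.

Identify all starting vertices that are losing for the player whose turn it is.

Compute win/loss labels from the base case upward. A position with no move is L. Any other position is W if it can reach an L in one move, else L.
Every edge goes from a vertex to one that appears earlier in the order A, G, B, E, F, C, D, so processing vertices in that order labels each vertex after all of its successors.
A: no outgoing edge → L
G: →A(L), so W
B: →A(L), so W
E: →G(W) only, which is W, so L
F: →E(L), so W
C: →E(L), so W
D: →F(W) only, which is W, so L
The losing starting vertices are exactly the entries labelled L in this table (3 of them).

A, D, E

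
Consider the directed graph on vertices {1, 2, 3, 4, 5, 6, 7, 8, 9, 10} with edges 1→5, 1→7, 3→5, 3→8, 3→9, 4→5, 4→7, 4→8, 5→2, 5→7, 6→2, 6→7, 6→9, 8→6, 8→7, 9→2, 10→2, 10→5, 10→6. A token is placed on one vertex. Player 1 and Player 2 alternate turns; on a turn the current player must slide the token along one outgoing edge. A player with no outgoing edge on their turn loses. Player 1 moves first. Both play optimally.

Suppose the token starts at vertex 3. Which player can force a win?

Player 2 wins.

Build the W/L table. Terminal = L. A non-terminal position is W if it has a move to some L; otherwise it is L.
Every edge goes from a vertex to one that appears earlier in the order 2, 7, 9, 6, 8, 5, 1, 10, 3, 4, so processing vertices in that order labels each vertex after all of its successors.
2: no outgoing edge → L
7: no outgoing edge → L
9: reaches L-position 2 → W
6: reaches L-position 7 → W
8: reaches L-position 7 → W
5: reaches L-position 7 → W
1: reaches L-position 7 → W
10: reaches L-position 2 → W
3: only reaches 5(W), 8(W), 9(W), all W → L
4: reaches L-position 7 → W
The starting position 3 is L: whatever Player 1 does, the opponent receives a W position.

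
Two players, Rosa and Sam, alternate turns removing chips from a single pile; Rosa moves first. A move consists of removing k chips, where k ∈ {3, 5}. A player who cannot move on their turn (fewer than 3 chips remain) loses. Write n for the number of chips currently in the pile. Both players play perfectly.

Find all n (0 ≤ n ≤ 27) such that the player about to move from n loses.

0, 1, 2, 8, 9, 10, 16, 17, 18, 24, 25, 26

Build the W/L table. Terminal = L. A non-terminal position is W if it has a move to some L; otherwise it is L.
n=0: no move → L
n=1: no move → L
n=2: no move → L
n=3: reaches L-position 0 → W
n=4: reaches L-position 1 → W
n=5: reaches L-position 2 → W
n=6: reaches L-position 1 → W
n=7: reaches L-position 2 → W
n=8: only reaches 5(W), 3(W), all W → L
n=9: only reaches 6(W), 4(W), all W → L
n=10: only reaches 7(W), 5(W), all W → L
n=11: reaches L-position 8 → W
n=12: reaches L-position 9 → W
n=13: reaches L-position 10 → W
n=14: reaches L-position 9 → W
n=15: reaches L-position 10 → W
n=16: only reaches 13(W), 11(W), all W → L
n=17: only reaches 14(W), 12(W), all W → L
n=18: only reaches 15(W), 13(W), all W → L
n=19: reaches L-position 16 → W
n=20: reaches L-position 17 → W
n=21: reaches L-position 18 → W
n=22: reaches L-position 17 → W
n=23: reaches L-position 18 → W
n=24: only reaches 21(W), 19(W), all W → L
n=25: only reaches 22(W), 20(W), all W → L
n=26: only reaches 23(W), 21(W), all W → L
n=27: reaches L-position 24 → W
Reading off the rows marked L gives the requested list; there are 12 such values of n.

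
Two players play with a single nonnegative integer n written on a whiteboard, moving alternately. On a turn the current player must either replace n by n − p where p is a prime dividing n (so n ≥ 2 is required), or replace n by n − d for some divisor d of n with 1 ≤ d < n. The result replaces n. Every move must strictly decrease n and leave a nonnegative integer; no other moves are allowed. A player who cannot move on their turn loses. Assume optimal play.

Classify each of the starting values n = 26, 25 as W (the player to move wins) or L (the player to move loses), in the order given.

Work bottom-up. With no move the player to move loses. Otherwise the position is W if at least one move leads to an L position for the opponent, and L if every move leads to a W.
n=0: no move → L
n=1: no move → L
n=2: →0(L), so W
n=3: →0(L), so W
n=4: →2(W), 3(W) — all W, so L
n=5: →0(L), so W
n=6: →4(L), so W
n=7: →0(L), so W
n=8: →4(L), so W
n=9: →6(W), 8(W) — all W, so L
n=10: →9(L), so W
n=11: →0(L), so W
n=12: →9(L), so W
n=13: →0(L), so W
n=14: →7(W), 12(W), 13(W) — all W, so L
n=15: →14(L), so W
n=16: →14(L), so W
n=17: →0(L), so W
n=18: →9(L), so W
n=19: →0(L), so W
n=20: →10(W), 15(W), 16(W), 18(W), 19(W) — all W, so L
n=21: →14(L), so W
n=22: →20(L), so W
n=23: →0(L), so W
n=24: →20(L), so W
n=25: →20(L), so W
n=26: →13(W), 24(W), 25(W) — all W, so L

26: L, 25: W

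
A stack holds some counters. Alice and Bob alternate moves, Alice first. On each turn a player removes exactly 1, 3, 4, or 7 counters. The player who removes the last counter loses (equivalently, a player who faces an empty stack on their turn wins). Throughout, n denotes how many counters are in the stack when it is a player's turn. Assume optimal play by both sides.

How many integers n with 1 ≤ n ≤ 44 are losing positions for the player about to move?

12

Use the standard recursion: the mover wins at a terminal position; elsewhere, the mover wins exactly when some move hands the opponent an L position.
n=0: no move; the opponent has just taken the last counter and therefore loses → W
n=1: →0(W) only, which is W, so L
n=2: →1(L), so W
n=3: →2(W), 0(W) — all W, so L
n=4: →3(L), so W
n=5: →1(L), so W
n=6: →3(L), so W
n=7: →3(L), so W
n=8: →1(L), so W
n=9: →8(W), 6(W), 5(W), 2(W) — all W, so L
n=10: →9(L), so W
n=11: →10(W), 8(W), 7(W), 4(W) — all W, so L
n=12: →11(L), so W
n=13: →9(L), so W
n=14: →11(L), so W
n=15: →11(L), so W
n=16: →9(L), so W
n=17: →16(W), 14(W), 13(W), 10(W) — all W, so L
n=18: →17(L), so W
n=19: →18(W), 16(W), 15(W), 12(W) — all W, so L
n=20: →19(L), so W
n=21: →17(L), so W
n=22: →19(L), so W
n=23: →19(L), so W
n=24: →17(L), so W
n=25: →24(W), 22(W), 21(W), 18(W) — all W, so L
n=26: →25(L), so W
n=27: →26(W), 24(W), 23(W), 20(W) — all W, so L
n=28: →27(L), so W
n=29: →25(L), so W
n=30: →27(L), so W
n=31: →27(L), so W
n=32: →25(L), so W
n=33: →32(W), 30(W), 29(W), 26(W) — all W, so L
n=34: →33(L), so W
n=35: →34(W), 32(W), 31(W), 28(W) — all W, so L
n=36: →35(L), so W
n=37: →33(L), so W
n=38: →35(L), so W
n=39: →35(L), so W
n=40: →33(L), so W
n=41: →40(W), 38(W), 37(W), 34(W) — all W, so L
n=42: →41(L), so W
n=43: →42(W), 40(W), 39(W), 36(W) — all W, so L
n=44: →43(L), so W
L entries with 1 ≤ n ≤ 44 (the range starts at n=1): n = 1, 3, 9, 11, 17, 19, 25, 27, 33, 35, 41, 43; that makes 12.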